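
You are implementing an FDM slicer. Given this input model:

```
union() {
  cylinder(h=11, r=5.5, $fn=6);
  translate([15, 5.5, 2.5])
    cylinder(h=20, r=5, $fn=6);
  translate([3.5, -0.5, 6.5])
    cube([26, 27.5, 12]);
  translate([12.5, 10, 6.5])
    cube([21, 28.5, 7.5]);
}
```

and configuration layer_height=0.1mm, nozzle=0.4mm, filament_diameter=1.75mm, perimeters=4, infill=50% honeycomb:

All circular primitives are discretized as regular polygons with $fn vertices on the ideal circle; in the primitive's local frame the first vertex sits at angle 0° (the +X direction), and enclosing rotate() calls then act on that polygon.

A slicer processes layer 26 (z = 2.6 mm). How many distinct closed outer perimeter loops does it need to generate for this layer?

2

At z = 2.6 mm: the r=5.5 cylinder gives a regular 6-gon of circumradius 5.5 (constant along its height); the r=5 cylinder at (15, 5.5) contributes a regular 6-gon of circumradius 5; the cube at (3.5, -0.5) is not intersected at this z (z outside [6.5, 18.5]); the cube at (12.5, 10) does not reach this height (z outside [6.5, 14]); Combining (union): the 2 present regions are separate (no shared area or edge), so areas and boundary lengths simply add and each stays a separate island — 2 connected regions. The result has 2 disconnected regions.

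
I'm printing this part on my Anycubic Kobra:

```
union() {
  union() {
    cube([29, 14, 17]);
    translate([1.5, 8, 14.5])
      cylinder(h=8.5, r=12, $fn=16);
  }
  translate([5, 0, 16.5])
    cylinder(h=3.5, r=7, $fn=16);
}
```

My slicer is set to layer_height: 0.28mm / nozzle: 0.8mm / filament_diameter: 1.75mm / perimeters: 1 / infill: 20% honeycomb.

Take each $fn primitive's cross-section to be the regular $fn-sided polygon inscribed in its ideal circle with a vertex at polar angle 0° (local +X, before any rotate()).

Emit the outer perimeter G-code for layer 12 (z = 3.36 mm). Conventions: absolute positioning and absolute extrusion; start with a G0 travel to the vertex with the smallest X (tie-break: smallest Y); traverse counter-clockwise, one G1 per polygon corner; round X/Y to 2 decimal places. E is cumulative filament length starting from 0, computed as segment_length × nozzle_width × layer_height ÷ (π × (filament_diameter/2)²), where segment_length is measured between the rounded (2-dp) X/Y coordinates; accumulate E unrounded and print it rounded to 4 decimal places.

At z = 3.36 mm: the cube (footprint 29×14) is included at this height; the cylinder at (1.5, 8) is absent (z outside [14.5, 23]); Combining (union): only the 29×14 cube is present, so the union is just that shape — 1 connected region; the cylinder at (5, 0) is absent (z outside [16.5, 20]); Taking the union: only that combined region is present, so the union is just that shape — 1 connected region. The outline is a single polygon with 4 vertices. Extrusion per mm of travel: 0.8 × 0.28 / (π × 0.875²) = 0.093128. Accumulating E over each segment gives final E = 8.0090.

G0 X0.00 Y0.00 Z3.36
G1 X29.00 Y0.00 E2.7007
G1 X29.00 Y14.00 E4.0045
G1 X0.00 Y14.00 E6.7052
G1 X0.00 Y0.00 E8.0090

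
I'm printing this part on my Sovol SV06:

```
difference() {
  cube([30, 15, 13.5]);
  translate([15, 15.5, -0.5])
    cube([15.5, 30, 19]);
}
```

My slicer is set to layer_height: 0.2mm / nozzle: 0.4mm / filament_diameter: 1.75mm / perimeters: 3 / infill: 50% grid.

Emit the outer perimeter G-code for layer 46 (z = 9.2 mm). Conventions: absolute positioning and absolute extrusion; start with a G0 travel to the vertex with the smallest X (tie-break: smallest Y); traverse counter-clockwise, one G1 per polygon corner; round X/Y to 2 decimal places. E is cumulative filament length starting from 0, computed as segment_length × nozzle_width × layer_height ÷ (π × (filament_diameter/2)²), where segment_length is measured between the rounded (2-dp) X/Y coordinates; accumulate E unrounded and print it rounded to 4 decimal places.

At z = 9.2 mm: the cube (footprint 30×15) is included at this height; the cube at (15, 15.5) is present — its section is the full 15.5×30 rectangle; Taking the first minus the rest: starting from the 30×15 cube, the 15.5×30 cube at (15, 15.5) misses the remaining region (no effect) — 1 connected region. The outline is a single polygon with 4 vertices. Extrusion per mm of travel: 0.4 × 0.2 / (π × 0.875²) = 0.033260. Accumulating E over each segment gives final E = 2.9934.

G0 X0.00 Y0.00 Z9.20
G1 X30.00 Y0.00 E0.9978
G1 X30.00 Y15.00 E1.4967
G1 X0.00 Y15.00 E2.4945
G1 X0.00 Y0.00 E2.9934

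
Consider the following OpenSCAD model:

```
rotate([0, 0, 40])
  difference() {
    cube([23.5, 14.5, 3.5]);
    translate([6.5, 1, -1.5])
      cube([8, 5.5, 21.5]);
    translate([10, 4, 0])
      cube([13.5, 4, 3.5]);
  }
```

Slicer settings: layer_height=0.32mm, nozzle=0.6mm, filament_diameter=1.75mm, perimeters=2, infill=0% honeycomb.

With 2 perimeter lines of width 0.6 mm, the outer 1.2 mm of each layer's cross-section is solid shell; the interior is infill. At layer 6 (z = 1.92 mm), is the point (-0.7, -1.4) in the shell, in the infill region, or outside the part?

outside

At z = 1.92 mm: the cube is present — its section is the full 23.5×14.5 rectangle; the 8×5.5 cube at (6.5, 1) contributes its full rectangle; the 13.5×4 cube at (10, 4) contributes its full rectangle; Taking the first minus the rest: starting from the 23.5×14.5 cube, the 8×5.5 cube at (6.5, 1) lies wholly inside it (removes its full 44.00 mm² and its 27.00 mm outline becomes a hole wall); the 13.5×4 cube at (10, 4) partially overlaps it — only the 42.75 mm² overlap (of its 54.00 mm²) is removed, clipping the outline — 1 connected region; (whole slice rotated 40° about Z — lengths, areas and connectivity unchanged). Overall, the cross-section is a single solid region. Undo the 40° rotation: the query point maps to (-1.436, -0.623) in the un-rotated model frame. The nearest boundary edge runs (23.50, 0.00)→(0.00, 0.00); distance from the point to it = 1.57 mm. The point is not inside any of the regions above, so it lies outside the cross-section (1.57 mm from the nearest boundary).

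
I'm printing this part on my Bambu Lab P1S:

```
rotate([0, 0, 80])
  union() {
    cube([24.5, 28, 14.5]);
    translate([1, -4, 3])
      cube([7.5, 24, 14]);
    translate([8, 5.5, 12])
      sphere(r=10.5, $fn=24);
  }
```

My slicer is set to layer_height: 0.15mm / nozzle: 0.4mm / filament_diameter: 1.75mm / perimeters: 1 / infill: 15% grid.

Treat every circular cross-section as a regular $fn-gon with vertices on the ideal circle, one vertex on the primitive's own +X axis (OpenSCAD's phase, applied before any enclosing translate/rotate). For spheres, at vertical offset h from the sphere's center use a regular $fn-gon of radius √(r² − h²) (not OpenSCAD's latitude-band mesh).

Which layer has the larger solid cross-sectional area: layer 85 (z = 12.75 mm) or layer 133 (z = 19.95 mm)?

Layer 85 (z = 12.75): the cube (footprint 24.5×28) is included at this height (area 686.00 mm²); the cube at (1, -4) (footprint 7.5×24) is included at this height (area 180.00 mm²); the r=10.5 sphere at (8, 5.5) contributes a regular 24-gon of circumradius √(10.5²−0.75²) = 10.473 (area = (24/2)·10.473²·sin(360°/24) = 340.67 mm²); Taking the union: the regions partially overlap — summed areas 1206.67 mm² minus the doubly-counted overlap 435.67 mm² gives 771.00 mm² — area = 771.00 mm²; (rotated 80° about Z; rotation is an isometry so areas/perimeters/island counts are preserved). So its area = 771.00 mm². Layer 133 (z = 19.95): the cube is absent (z outside [0, 14.5]); the cube at (1, -4) is not intersected at this z (z outside [3, 17]); the r=10.5 sphere at (8, 5.5) slices to a regular 24-gon of circumradius 6.859 (√(r²−h²) with h=7.95 from center) (area = (24/2)·6.859²·sin(360°/24) = 146.12 mm²); Merging all regions: only the r=10.5 sphere at (8, 5.5) is present, so the union is just that shape — area = 146.12 mm²; (whole slice rotated 80° about Z — lengths, areas and connectivity unchanged). So its area = 146.12 mm². Layer 85 is larger (771.00 vs 146.12 mm²).

layer 85 (z = 12.75 mm)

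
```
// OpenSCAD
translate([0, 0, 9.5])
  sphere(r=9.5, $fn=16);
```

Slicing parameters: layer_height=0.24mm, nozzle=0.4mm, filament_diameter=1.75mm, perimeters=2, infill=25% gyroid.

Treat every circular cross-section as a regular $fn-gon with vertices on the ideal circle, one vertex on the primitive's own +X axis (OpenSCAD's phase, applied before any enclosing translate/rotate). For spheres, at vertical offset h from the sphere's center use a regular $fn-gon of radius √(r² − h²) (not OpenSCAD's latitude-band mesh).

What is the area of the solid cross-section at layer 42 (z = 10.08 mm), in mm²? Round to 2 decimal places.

At z = 10.08 mm: the r=9.5 sphere slices to a regular 16-gon of circumradius 9.482 (√(r²−h²) with h=0.58 from center) (area = (16/2)·9.482²·sin(360°/16) = 275.27 mm²). Overall, the cross-section is a single solid region. Net area = 275.27 mm².

275.27 mm²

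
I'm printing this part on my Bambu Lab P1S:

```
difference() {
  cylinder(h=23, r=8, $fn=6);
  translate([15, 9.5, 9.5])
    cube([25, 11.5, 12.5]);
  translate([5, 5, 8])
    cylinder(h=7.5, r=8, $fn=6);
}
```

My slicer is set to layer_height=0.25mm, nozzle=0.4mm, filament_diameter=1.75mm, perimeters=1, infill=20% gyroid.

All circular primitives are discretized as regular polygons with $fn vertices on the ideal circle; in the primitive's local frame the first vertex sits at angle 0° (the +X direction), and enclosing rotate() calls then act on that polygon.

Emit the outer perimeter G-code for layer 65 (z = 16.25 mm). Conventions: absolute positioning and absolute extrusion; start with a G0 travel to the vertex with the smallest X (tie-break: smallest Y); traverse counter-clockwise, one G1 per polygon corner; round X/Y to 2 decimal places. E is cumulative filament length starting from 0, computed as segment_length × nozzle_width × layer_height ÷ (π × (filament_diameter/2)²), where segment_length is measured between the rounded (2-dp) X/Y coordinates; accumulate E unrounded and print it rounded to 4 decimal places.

At z = 16.25 mm: the r=8 cylinder contributes a regular 6-gon of circumradius 8; the cube at (15, 9.5) is present — its section is the full 25×11.5 rectangle; the cylinder at (5, 5) is not intersected at this z (z outside [8, 15.5]); Taking the first minus the rest: starting from the r=8 cylinder, the 25×11.5 cube at (15, 9.5) misses the remaining region (no effect) — 1 connected region. The outline is a single polygon with 6 vertices. Extrusion per mm of travel: 0.4 × 0.25 / (π × 0.875²) = 0.041575. Accumulating E over each segment gives final E = 1.9959.

G0 X-8.00 Y0.00 Z16.25
G1 X-4.00 Y-6.93 E0.3327
G1 X4.00 Y-6.93 E0.6653
G1 X8.00 Y0.00 E0.9979
G1 X4.00 Y6.93 E1.3306
G1 X-4.00 Y6.93 E1.6632
G1 X-8.00 Y0.00 E1.9959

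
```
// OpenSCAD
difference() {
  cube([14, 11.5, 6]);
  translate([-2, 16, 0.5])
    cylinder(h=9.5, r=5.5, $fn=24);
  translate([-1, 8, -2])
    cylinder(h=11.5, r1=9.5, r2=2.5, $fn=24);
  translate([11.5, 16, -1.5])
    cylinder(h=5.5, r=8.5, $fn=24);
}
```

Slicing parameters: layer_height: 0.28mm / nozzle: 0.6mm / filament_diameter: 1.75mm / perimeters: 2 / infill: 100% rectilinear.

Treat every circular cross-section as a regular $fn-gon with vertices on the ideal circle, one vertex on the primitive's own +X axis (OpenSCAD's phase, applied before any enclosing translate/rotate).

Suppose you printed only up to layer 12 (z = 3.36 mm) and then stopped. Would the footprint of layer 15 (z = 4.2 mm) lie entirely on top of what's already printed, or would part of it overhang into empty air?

part overhangs

Compare the two slices. At z = 3.36: the 14×11.5 cube contributes its full rectangle (area 161.00 mm²); the cylinder at (-2, 16): section is a regular 24-gon, circumradius r=5.5 (area = (24/2)·5.500²·sin(360°/24) = 93.95 mm²); the cone at (-1, 8): at t=0.466 of its height the radius interpolates to r₁+(r₂−r₁)t = 6.237, giving a regular 24-gon of that circumradius (area = (24/2)·6.237²·sin(360°/24) = 120.83 mm²); the r=8.5 cylinder at (11.5, 16) gives a regular 24-gon of circumradius 8.5 (constant along its height) (area = (24/2)·8.500²·sin(360°/24) = 224.40 mm²); Subtracting the remaining from the first: starting from the 14×11.5 cube (161.00 mm²), the r=5.5 cylinder at (-2, 16) partially overlaps it — only the 0.36 mm² overlap (of its 93.95 mm²) is removed, clipping the outline; the cone at (-1, 8) partially overlaps it — only the 40.67 mm² overlap (of its 120.83 mm²) is removed, clipping the outline; the r=8.5 cylinder at (11.5, 16) partially overlaps it — only the 29.52 mm² overlap (of its 224.40 mm²) is removed, clipping the outline — area = 90.45 mm². At z = 4.2: the cube (footprint 14×11.5) is included at this height (area 161.00 mm²); the r=5.5 cylinder at (-2, 16) gives a regular 24-gon of circumradius 5.5 (constant along its height) (area = (24/2)·5.500²·sin(360°/24) = 93.95 mm²); the cone at (-1, 8): at t=0.539 of its height the radius interpolates to r₁+(r₂−r₁)t = 5.726, giving a regular 24-gon of that circumradius (area = (24/2)·5.726²·sin(360°/24) = 101.83 mm²); the cylinder at (11.5, 16) is absent (z outside [-1.5, 4]); After the difference (first − rest): starting from the 14×11.5 cube (161.00 mm²), the r=5.5 cylinder at (-2, 16) partially overlaps it — only the 0.36 mm² overlap (of its 93.95 mm²) is removed, clipping the outline; the cone at (-1, 8) partially overlaps it — only the 34.53 mm² overlap (of its 101.83 mm²) is removed, clipping the outline — area = 126.11 mm². Checking containment: at z = 4.2 the cross-section extends beyond the z = 3.36 cross-section by about 35.66 mm².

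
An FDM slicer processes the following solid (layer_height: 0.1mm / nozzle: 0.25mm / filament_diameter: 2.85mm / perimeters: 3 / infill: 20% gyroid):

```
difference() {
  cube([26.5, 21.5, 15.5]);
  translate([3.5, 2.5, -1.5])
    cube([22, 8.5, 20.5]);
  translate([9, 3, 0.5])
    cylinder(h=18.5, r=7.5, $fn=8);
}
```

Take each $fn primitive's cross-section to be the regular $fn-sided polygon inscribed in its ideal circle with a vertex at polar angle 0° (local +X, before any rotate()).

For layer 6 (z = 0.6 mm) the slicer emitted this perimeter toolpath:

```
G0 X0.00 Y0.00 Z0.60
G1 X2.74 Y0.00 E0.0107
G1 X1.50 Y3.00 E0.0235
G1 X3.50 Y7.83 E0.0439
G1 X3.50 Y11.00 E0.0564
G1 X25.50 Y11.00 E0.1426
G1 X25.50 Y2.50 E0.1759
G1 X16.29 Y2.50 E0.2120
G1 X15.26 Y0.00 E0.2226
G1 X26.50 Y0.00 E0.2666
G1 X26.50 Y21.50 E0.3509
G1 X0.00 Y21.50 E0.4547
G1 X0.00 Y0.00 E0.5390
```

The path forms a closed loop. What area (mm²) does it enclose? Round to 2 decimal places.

343.09 mm²

Apply the shoelace formula to the sequence of (X, Y) vertices; enclosed area = 343.09 mm².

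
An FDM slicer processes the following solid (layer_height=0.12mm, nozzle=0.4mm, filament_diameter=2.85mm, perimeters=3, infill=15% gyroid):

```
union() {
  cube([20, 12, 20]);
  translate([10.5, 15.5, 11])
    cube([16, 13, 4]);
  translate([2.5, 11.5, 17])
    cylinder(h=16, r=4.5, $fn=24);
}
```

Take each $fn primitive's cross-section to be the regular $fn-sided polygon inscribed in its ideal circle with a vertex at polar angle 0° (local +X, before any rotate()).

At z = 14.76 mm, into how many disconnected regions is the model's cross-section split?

2

At z = 14.76 mm: the cube is present — its section is the full 20×12 rectangle; the cube at (10.5, 15.5) (footprint 16×13) is included at this height; the cylinder at (2.5, 11.5) is absent (z outside [17, 33]); Merging all regions: the 2 present regions are separate (no shared area or edge), so areas and boundary lengths simply add and each stays a separate island — 2 connected regions. The result has 2 disconnected regions.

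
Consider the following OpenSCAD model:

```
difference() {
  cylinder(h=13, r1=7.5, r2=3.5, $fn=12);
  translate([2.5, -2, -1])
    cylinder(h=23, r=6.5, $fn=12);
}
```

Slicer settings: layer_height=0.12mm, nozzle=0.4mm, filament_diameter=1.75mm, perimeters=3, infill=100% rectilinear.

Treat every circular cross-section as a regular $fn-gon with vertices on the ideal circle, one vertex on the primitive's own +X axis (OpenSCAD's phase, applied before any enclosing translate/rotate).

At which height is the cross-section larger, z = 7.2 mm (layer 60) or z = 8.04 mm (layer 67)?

layer 60 (z = 7.2 mm)

Layer 60 (z = 7.2): the cone (r1=7.5→r2=3.5) has section circumradius 5.285 here — a regular 12-gon (area = (12/2)·5.285²·sin(360°/12) = 83.78 mm²); the cylinder at (2.5, -2): section is a regular 12-gon, circumradius r=6.5 (area = (12/2)·6.500²·sin(360°/12) = 126.75 mm²); After the difference (first − rest): starting from the cone (83.78 mm²), the r=6.5 cylinder at (2.5, -2) partially overlaps it — only the 66.23 mm² overlap (of its 126.75 mm²) is removed, clipping the outline — area = 17.55 mm². So its area = 17.55 mm². Layer 67 (z = 8.04): the cone contributes a regular 12-gon of circumradius 5.026 (interpolated between r1=7.5 and r2=3.5 at t=0.618) (area = (12/2)·5.026²·sin(360°/12) = 75.79 mm²); the r=6.5 cylinder at (2.5, -2) gives a regular 12-gon of circumradius 6.5 (constant along its height) (area = (12/2)·6.500²·sin(360°/12) = 126.75 mm²); Subtracting the remaining from the first: starting from the cone (75.79 mm²), the r=6.5 cylinder at (2.5, -2) partially overlaps it — only the 61.85 mm² overlap (of its 126.75 mm²) is removed, clipping the outline — area = 13.94 mm². So its area = 13.94 mm². Layer 60 is larger (17.55 vs 13.94 mm²).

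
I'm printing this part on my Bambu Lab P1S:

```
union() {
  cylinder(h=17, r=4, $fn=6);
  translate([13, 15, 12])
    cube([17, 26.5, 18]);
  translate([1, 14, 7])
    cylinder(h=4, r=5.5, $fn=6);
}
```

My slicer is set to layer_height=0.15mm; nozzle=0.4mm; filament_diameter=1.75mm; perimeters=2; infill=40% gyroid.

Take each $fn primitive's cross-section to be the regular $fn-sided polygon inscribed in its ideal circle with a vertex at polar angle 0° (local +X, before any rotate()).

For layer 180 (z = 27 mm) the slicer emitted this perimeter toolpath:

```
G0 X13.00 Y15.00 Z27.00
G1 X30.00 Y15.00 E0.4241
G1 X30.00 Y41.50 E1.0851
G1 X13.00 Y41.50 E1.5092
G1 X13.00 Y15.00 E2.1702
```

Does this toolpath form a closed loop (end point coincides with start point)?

Start point (G0): (13.00, 15.00). End point (last G1): the path returns to the start — closed.

yes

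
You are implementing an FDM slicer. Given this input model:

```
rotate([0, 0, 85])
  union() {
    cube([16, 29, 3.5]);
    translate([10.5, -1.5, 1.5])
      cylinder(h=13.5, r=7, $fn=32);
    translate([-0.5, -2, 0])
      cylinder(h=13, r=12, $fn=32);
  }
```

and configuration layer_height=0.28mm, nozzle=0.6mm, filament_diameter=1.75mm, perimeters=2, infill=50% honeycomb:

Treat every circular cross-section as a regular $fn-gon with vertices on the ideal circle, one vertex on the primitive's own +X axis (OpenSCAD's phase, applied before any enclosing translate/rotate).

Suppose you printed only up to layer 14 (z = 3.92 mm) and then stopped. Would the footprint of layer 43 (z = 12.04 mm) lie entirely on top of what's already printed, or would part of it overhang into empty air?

entirely on top

Compare the two slices. At z = 3.92: the cube is absent (z outside [0, 3.5]); the r=7 cylinder at (10.5, -1.5) gives a regular 32-gon of circumradius 7 (constant along its height) (area = (32/2)·7.000²·sin(360°/32) = 152.95 mm²); the r=12 cylinder at (-0.5, -2) gives a regular 32-gon of circumradius 12 (constant along its height) (area = (32/2)·12.000²·sin(360°/32) = 449.49 mm²); Taking the union: the regions partially overlap — summed areas 602.44 mm² minus the doubly-counted overlap 79.81 mm² gives 522.63 mm² — area = 522.63 mm²; (rotated 85° about Z; rotation is an isometry so areas/perimeters/island counts are preserved). At z = 12.04: the cube is not intersected at this z (z outside [0, 3.5]); the r=7 cylinder at (10.5, -1.5) contributes a regular 32-gon of circumradius 7 (area = (32/2)·7.000²·sin(360°/32) = 152.95 mm²); the r=12 cylinder at (-0.5, -2) gives a regular 32-gon of circumradius 12 (constant along its height) (area = (32/2)·12.000²·sin(360°/32) = 449.49 mm²); Combining (union): the regions partially overlap — summed areas 602.44 mm² minus the doubly-counted overlap 79.81 mm² gives 522.63 mm² — area = 522.63 mm²; (rotated 85° about Z; rotation is an isometry so areas/perimeters/island counts are preserved). Checking containment: the cross-section at z = 12.04 is a subset of the cross-section at z = 3.92.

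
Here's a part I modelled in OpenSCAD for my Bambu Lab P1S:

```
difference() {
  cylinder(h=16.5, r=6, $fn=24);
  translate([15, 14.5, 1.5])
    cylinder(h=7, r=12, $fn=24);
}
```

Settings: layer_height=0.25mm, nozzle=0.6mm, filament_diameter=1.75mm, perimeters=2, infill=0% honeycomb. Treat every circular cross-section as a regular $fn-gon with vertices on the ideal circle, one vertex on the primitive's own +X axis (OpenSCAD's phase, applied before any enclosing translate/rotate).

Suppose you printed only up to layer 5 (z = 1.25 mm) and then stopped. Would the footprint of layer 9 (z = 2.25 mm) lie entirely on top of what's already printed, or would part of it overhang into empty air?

Compare the two slices. At z = 1.25: the r=6 cylinder contributes a regular 24-gon of circumradius 6 (area = (24/2)·6.000²·sin(360°/24) = 111.81 mm²); the cylinder at (15, 14.5) does not reach this height (z outside [1.5, 8.5]); Taking the first minus the rest: none of the subtracted shapes is present at this height, so the r=6 cylinder is unchanged — area = 111.81 mm². At z = 2.25: the r=6 cylinder contributes a regular 24-gon of circumradius 6 (area = (24/2)·6.000²·sin(360°/24) = 111.81 mm²); the r=12 cylinder at (15, 14.5) gives a regular 24-gon of circumradius 12 (constant along its height) (area = (24/2)·12.000²·sin(360°/24) = 447.24 mm²); After the difference (first − rest): starting from the r=6 cylinder (111.81 mm²), the r=12 cylinder at (15, 14.5) misses the remaining region (no effect) — area = 111.81 mm². Checking containment: the cross-section at z = 2.25 is a subset of the cross-section at z = 1.25.

entirely on top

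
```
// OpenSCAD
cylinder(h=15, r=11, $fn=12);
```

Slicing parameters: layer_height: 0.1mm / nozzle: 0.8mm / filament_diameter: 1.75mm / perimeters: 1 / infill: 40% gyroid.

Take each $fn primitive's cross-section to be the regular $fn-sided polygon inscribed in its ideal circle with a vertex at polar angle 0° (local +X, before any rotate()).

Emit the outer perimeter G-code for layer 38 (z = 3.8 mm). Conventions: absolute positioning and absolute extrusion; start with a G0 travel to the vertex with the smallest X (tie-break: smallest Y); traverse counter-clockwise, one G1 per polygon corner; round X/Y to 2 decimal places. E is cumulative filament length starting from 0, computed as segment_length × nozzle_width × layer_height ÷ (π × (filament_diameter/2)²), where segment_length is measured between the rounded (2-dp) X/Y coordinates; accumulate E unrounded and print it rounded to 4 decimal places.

At z = 3.8 mm: the r=11 cylinder gives a regular 12-gon of circumradius 11 (constant along its height). The outline is a single polygon with 12 vertices. Extrusion per mm of travel: 0.8 × 0.1 / (π × 0.875²) = 0.033260. Accumulating E over each segment gives final E = 2.2731.

G0 X-11.00 Y0.00 Z3.80
G1 X-9.53 Y-5.50 E0.1894
G1 X-5.50 Y-9.53 E0.3789
G1 X0.00 Y-11.00 E0.5683
G1 X5.50 Y-9.53 E0.7576
G1 X9.53 Y-5.50 E0.9472
G1 X11.00 Y0.00 E1.1365
G1 X9.53 Y5.50 E1.3259
G1 X5.50 Y9.53 E1.5154
G1 X0.00 Y11.00 E1.7048
G1 X-5.50 Y9.53 E1.8941
G1 X-9.53 Y5.50 E2.0837
G1 X-11.00 Y0.00 E2.2731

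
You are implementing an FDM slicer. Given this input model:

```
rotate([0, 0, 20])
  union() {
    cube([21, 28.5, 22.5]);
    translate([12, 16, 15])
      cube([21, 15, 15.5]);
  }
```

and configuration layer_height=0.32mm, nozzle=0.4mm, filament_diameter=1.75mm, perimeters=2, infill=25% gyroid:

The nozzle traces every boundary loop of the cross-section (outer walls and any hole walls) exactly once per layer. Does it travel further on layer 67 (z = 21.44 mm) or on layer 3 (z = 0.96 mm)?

Layer 67 (z = 21.44): the cube (footprint 21×28.5) is included at this height (perimeter 99.00 mm); the 21×15 cube at (12, 16) contributes its full rectangle (perimeter 72.00 mm); Taking the union: the regions partially overlap (shared area 112.50 mm²), so the edge portions inside another operand are dropped and the merged outline is re-measured after clipping — boundary = 128.00 mm; (whole slice rotated 20° about Z — lengths, areas and connectivity unchanged). So its perimeter = 128.00 mm. Layer 3 (z = 0.96): the 21×28.5 cube contributes its full rectangle (perimeter 99.00 mm); the cube at (12, 16) does not reach this height (z outside [15, 30.5]); Taking the union: only the 21×28.5 cube is present, so the union is just that shape — boundary = 99.00 mm; (rotated 20° about Z; rotation is an isometry so areas/perimeters/island counts are preserved). So its perimeter = 99.00 mm. Layer 67 is larger (128.00 vs 99.00 mm).

layer 67 (z = 21.44 mm)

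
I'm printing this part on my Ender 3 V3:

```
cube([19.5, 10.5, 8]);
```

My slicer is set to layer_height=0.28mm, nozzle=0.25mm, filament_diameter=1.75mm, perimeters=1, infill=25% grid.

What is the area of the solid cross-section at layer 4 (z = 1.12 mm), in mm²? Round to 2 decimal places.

At z = 1.12 mm: the 19.5×10.5 cube contributes its full rectangle (area 204.75 mm²). Overall, the cross-section is a single solid region. Net area = 204.75 mm².

204.75 mm²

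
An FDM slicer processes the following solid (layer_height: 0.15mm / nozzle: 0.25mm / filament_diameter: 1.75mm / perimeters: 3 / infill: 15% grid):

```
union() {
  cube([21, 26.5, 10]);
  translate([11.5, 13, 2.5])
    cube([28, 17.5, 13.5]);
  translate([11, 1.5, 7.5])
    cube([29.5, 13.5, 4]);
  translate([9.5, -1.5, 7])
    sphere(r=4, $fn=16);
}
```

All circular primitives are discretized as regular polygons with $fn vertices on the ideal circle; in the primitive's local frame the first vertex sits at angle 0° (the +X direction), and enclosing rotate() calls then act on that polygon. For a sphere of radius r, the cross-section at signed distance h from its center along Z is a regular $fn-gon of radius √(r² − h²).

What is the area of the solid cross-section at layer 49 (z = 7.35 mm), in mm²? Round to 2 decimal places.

954.06 mm²

At z = 7.35 mm: the cube (footprint 21×26.5) is included at this height (area 556.50 mm²); the cube at (11.5, 13) is present — its section is the full 28×17.5 rectangle (area 490.00 mm²); the cube at (11, 1.5) is not intersected at this z (z outside [7.5, 11.5]); the r=4 sphere at (9.5, -1.5) contributes a regular 16-gon of circumradius √(4²−0.35²) = 3.985 (area = (16/2)·3.985²·sin(360°/16) = 48.61 mm²); Taking the union: the regions partially overlap — summed areas 1095.11 mm² minus the doubly-counted overlap 141.05 mm² gives 954.06 mm² — area = 954.06 mm². Overall, the cross-section is a single solid region. Net area = 954.06 mm².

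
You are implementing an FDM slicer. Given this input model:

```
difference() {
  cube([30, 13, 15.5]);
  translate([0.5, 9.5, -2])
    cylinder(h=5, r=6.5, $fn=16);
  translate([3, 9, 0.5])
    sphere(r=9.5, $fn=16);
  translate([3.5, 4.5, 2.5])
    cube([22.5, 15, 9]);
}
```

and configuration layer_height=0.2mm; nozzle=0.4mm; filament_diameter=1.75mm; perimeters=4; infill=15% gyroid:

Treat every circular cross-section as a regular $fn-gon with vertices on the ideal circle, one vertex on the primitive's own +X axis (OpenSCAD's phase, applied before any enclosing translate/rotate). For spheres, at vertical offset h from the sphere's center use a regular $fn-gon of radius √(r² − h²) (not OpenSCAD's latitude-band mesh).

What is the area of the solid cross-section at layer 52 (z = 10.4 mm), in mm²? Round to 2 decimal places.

At z = 10.4 mm: the 30×13 cube contributes its full rectangle (area 390.00 mm²); the cylinder at (0.5, 9.5) does not reach this height (z outside [-2, 3]); the sphere at (3, 9) is not intersected at this z (|z−center|=9.900 > r=9.5); the cube at (3.5, 4.5) (footprint 22.5×15) is included at this height (area 337.50 mm²); After the difference (first − rest): starting from the 30×13 cube (390.00 mm²), the 22.5×15 cube at (3.5, 4.5) partially overlaps it — only the 191.25 mm² overlap (of its 337.50 mm²) is removed, clipping the outline — area = 198.75 mm². Overall, the cross-section is a single solid region. Net area = 198.75 mm².

198.75 mm²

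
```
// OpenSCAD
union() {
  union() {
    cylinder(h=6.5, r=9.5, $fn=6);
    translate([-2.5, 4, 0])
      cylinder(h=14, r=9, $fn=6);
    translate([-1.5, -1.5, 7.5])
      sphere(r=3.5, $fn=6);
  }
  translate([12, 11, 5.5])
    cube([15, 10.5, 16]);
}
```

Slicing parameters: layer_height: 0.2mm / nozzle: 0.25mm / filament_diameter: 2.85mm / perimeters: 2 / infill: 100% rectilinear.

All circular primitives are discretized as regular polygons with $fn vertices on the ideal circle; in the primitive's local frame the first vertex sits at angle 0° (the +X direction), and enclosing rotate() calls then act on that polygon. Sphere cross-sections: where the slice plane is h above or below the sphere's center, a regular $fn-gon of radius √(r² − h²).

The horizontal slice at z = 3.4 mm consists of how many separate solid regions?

At z = 3.4 mm: the r=9.5 cylinder contributes a regular 6-gon of circumradius 9.5; the r=9 cylinder at (-2.5, 4) gives a regular 6-gon of circumradius 9 (constant along its height); the sphere at (-1.5, -1.5) does not reach this height (|z−center|=4.100 > r=3.5); Merging all regions: the regions partially overlap (shared area 144.74 mm²), so overlapping operands fuse into one piece — 1 connected region; the cube at (12, 11) is absent (z outside [5.5, 21.5]); Merging all regions: only the result so far is present, so the union is just that shape — 1 connected region. The result has 1 disconnected region.

1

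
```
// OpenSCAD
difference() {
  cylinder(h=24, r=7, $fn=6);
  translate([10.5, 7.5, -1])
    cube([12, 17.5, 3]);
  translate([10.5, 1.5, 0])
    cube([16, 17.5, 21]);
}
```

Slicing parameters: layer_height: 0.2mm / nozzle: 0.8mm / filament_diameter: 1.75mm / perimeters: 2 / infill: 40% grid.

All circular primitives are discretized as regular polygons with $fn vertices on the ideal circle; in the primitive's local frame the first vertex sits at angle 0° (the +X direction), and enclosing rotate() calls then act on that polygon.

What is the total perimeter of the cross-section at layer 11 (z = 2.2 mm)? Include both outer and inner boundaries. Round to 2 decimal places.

At z = 2.2 mm: the cylinder: section is a regular 6-gon, circumradius r=7 (perimeter = 2·6·7.000·sin(180°/6) = 42.00 mm); the cube at (10.5, 7.5) does not reach this height (z outside [-1, 2]); the cube at (10.5, 1.5) is present — its section is the full 16×17.5 rectangle (perimeter 67.00 mm); After the difference (first − rest): starting from the r=7 cylinder, the 16×17.5 cube at (10.5, 1.5) misses the remaining region (no effect) — boundary = 42.00 mm. Overall, the cross-section is a single solid region. Total boundary length (outer) = 42.00 mm.

42.00 mm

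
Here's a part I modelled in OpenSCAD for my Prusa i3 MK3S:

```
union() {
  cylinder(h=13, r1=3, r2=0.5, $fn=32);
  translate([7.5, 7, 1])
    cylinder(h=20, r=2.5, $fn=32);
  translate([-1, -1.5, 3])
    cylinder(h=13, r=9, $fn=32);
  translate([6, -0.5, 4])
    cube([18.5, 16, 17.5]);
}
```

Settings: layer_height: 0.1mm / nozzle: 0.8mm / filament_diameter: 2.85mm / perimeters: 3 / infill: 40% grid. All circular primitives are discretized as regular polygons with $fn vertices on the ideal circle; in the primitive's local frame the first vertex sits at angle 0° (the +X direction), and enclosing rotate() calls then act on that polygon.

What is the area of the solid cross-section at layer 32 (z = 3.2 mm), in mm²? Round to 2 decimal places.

At z = 3.2 mm: the cone (r1=3→r2=0.5) has section circumradius 2.385 here — a regular 32-gon (area = (32/2)·2.385²·sin(360°/32) = 17.75 mm²); the r=2.5 cylinder at (7.5, 7) gives a regular 32-gon of circumradius 2.5 (constant along its height) (area = (32/2)·2.500²·sin(360°/32) = 19.51 mm²); the r=9 cylinder at (-1, -1.5) contributes a regular 32-gon of circumradius 9 (area = (32/2)·9.000²·sin(360°/32) = 252.84 mm²); the cube at (6, -0.5) is absent (z outside [4, 21.5]); Combining (union): the regions partially overlap — summed areas 290.10 mm² minus the doubly-counted overlap 17.75 mm² gives 272.35 mm² — area = 272.35 mm². Overall, the cross-section has 2 separate islands. Net area = 272.35 mm².

272.35 mm²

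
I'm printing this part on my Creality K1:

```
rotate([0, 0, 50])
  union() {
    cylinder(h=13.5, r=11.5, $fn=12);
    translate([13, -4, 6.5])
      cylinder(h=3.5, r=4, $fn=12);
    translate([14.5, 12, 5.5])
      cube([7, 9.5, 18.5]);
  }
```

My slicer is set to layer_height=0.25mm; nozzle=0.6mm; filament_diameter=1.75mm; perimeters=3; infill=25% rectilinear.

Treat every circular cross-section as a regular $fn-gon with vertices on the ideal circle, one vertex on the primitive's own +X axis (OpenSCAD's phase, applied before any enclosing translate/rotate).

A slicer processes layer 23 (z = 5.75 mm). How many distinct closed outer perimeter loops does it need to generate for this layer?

At z = 5.75 mm: the r=11.5 cylinder gives a regular 12-gon of circumradius 11.5 (constant along its height); the cylinder at (13, -4) does not reach this height (z outside [6.5, 10]); the cube at (14.5, 12) is present — its section is the full 7×9.5 rectangle; Combining (union): the 2 present regions are separate (no shared area or edge), so areas and boundary lengths simply add and each stays a separate island — 2 connected regions; (rotated 50° about Z; rotation is an isometry so areas/perimeters/island counts are preserved). The result has 2 disconnected regions.

2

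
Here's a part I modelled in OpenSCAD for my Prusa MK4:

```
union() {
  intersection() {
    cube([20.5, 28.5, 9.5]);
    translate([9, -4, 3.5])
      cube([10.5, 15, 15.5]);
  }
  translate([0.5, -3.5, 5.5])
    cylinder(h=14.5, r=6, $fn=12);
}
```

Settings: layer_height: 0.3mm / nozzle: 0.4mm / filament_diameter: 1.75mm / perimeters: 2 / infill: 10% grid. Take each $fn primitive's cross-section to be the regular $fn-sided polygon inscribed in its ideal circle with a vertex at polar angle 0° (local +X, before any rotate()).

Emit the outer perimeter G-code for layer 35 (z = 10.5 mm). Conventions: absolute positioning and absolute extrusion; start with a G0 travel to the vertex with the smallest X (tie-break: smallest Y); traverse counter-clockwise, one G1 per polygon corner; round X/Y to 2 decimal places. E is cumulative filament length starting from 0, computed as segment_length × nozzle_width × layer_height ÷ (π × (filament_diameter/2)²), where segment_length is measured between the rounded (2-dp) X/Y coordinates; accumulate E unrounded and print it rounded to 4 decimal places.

G0 X-5.50 Y-3.50 Z10.50
G1 X-4.70 Y-6.50 E0.1549
G1 X-2.50 Y-8.70 E0.3101
G1 X0.50 Y-9.50 E0.4650
G1 X3.50 Y-8.70 E0.6199
G1 X5.70 Y-6.50 E0.7751
G1 X6.50 Y-3.50 E0.9300
G1 X5.70 Y-0.50 E1.0849
G1 X3.50 Y1.70 E1.2402
G1 X0.50 Y2.50 E1.3951
G1 X-2.50 Y1.70 E1.5500
G1 X-4.70 Y-0.50 E1.7052
G1 X-5.50 Y-3.50 E1.8601

At z = 10.5 mm: the cube is not intersected at this z (z outside [0, 9.5]); the cube at (9, -4) (footprint 10.5×15) is included at this height; After intersecting: at least one operand is absent at this height, so nothing remains; the cylinder at (0.5, -3.5): section is a regular 12-gon, circumradius r=6; Taking the union: only the r=6 cylinder at (0.5, -3.5) is present, so the union is just that shape — 1 connected region. The outline is a single polygon with 12 vertices. Extrusion per mm of travel: 0.4 × 0.3 / (π × 0.875²) = 0.049890. Accumulating E over each segment gives final E = 1.8601.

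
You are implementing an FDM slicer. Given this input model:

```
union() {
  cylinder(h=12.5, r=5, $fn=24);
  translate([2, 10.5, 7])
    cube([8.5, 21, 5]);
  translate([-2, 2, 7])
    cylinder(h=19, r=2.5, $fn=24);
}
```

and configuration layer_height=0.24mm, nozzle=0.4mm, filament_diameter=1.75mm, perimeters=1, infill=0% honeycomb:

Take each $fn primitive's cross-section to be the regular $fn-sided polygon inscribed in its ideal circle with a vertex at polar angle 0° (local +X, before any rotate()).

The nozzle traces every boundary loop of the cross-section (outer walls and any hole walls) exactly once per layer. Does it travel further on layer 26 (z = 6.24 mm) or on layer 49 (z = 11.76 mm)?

Layer 26 (z = 6.24): the r=5 cylinder gives a regular 24-gon of circumradius 5 (constant along its height) (perimeter = 2·24·5.000·sin(180°/24) = 31.33 mm); the cube at (2, 10.5) is not intersected at this z (z outside [7, 12]); the cylinder at (-2, 2) does not reach this height (z outside [7, 26]); Combining (union): only the r=5 cylinder is present, so the union is just that shape — boundary = 31.33 mm. So its perimeter = 31.33 mm. Layer 49 (z = 11.76): the cylinder: section is a regular 24-gon, circumradius r=5 (perimeter = 2·24·5.000·sin(180°/24) = 31.33 mm); the cube at (2, 10.5) is present — its section is the full 8.5×21 rectangle (perimeter 59.00 mm); the r=2.5 cylinder at (-2, 2) contributes a regular 24-gon of circumradius 2.5 (perimeter = 2·24·2.500·sin(180°/24) = 15.66 mm); Taking the union: the regions partially overlap (shared area 18.63 mm²), so the edge portions inside another operand are dropped and the merged outline is re-measured after clipping — boundary = 90.57 mm. So its perimeter = 90.57 mm. Layer 49 is larger (90.57 vs 31.33 mm).

layer 49 (z = 11.76 mm)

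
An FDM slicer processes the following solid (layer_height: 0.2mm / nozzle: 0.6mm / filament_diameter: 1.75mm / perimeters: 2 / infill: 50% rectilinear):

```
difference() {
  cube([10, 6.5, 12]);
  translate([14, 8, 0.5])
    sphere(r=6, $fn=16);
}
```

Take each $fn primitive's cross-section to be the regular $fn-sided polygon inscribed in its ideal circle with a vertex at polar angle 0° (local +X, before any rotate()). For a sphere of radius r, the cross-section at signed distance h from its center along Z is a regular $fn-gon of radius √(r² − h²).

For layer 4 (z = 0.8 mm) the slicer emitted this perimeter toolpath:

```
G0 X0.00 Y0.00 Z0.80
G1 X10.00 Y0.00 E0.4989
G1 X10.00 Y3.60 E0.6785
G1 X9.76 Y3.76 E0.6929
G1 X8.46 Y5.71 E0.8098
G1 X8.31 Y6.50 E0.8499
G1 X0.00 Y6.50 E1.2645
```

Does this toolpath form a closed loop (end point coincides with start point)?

no

Start point (G0): (0.00, 0.00). End point (last G1): the path does not return to the start — open.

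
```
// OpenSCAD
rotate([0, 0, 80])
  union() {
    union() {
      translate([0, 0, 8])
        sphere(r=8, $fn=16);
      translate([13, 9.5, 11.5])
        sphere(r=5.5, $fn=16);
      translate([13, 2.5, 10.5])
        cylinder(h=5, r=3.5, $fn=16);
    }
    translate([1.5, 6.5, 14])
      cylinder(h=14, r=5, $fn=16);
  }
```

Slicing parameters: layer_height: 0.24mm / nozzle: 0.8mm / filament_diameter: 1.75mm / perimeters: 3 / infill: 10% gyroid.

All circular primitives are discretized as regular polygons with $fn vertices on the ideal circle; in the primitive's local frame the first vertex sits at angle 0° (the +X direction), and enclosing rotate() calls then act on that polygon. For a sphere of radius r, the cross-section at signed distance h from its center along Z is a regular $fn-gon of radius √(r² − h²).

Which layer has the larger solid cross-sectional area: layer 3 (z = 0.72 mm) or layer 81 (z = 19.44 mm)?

layer 81 (z = 19.44 mm)

Layer 3 (z = 0.72): the sphere: section is a regular 16-gon, circumradius = √(r²−h²) = √(8²−7.28²) = 3.317 (area = (16/2)·3.317²·sin(360°/16) = 33.68 mm²); the sphere at (13, 9.5) is absent (|z−center|=10.780 > r=5.5); the cylinder at (13, 2.5) is not intersected at this z (z outside [10.5, 15.5]); Taking the union: only the r=8 sphere is present, so the union is just that shape — area = 33.68 mm²; the cylinder at (1.5, 6.5) is absent (z outside [14, 28]); Taking the union: only the result so far is present, so the union is just that shape — area = 33.68 mm²; (whole slice rotated 80° about Z — lengths, areas and connectivity unchanged). So its area = 33.68 mm². Layer 81 (z = 19.44): the sphere is absent (|z−center|=11.440 > r=8); the sphere at (13, 9.5) is absent (|z−center|=7.940 > r=5.5); the cylinder at (13, 2.5) is not intersected at this z (z outside [10.5, 15.5]); Combining (union): nothing is present at this height; the cylinder at (1.5, 6.5): section is a regular 16-gon, circumradius r=5 (area = (16/2)·5.000²·sin(360°/16) = 76.54 mm²); Taking the union: only the r=5 cylinder at (1.5, 6.5) is present, so the union is just that shape — area = 76.54 mm²; (whole slice rotated 80° about Z — lengths, areas and connectivity unchanged). So its area = 76.54 mm². Layer 81 is larger (76.54 vs 33.68 mm²).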